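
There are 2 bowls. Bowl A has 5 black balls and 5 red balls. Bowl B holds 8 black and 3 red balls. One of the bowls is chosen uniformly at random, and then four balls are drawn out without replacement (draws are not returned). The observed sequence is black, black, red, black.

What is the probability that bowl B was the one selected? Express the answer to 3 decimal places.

Compute the likelihood of the observed sequence for each case: P(data | bowl A) = (5/10)(4/9)(5/8)(3/7) = 0.059524; P(data | bowl B) = (8/11)(7/10)(3/9)(6/8) = 0.12727.
Weighting by the prior gives 1/2 · 0.059524 = 0.029762, 1/2 · 0.12727 = 0.063636; with total 0.093398.
So P(bowl B | data) = (0.063636) / (0.093398) = 0.68134.

0.681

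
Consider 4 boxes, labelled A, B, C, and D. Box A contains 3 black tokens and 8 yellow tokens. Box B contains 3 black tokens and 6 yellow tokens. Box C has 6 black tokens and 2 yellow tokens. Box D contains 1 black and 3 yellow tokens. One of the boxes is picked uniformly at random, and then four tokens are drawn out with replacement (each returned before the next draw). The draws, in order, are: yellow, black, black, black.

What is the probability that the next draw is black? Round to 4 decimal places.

The likelihood of the observed sequence under each hypothesis: P(data | box A) = (8/11)(3/11)(3/11)(3/11) = 0.014753; P(data | box B) = (6/9)(3/9)(3/9)(3/9) = 0.024691; P(data | box C) = (2/8)(6/8)(6/8)(6/8) = 0.10547; P(data | box D) = (3/4)(1/4)(1/4)(1/4) = 0.011719.
Weighting by the prior gives 1/4 · 0.014753 = 0.0036883, 1/4 · 0.024691 = 0.0061728, 1/4 · 0.10547 = 0.026367, 1/4 · 0.011719 = 0.0029297; these sum to 0.039158.
Dividing through by the total gives posterior P(box A | data) = 0.09419, P(box B | data) = 0.15764, P(box C | data) = 0.67335, P(box D | data) = 0.074817.
Averaging over the posterior, P(black next | data) = (3/11)(0.09419) + (1/3)(0.15764) + (3/4)(0.67335) + (1/4)(0.074817) = 0.60195.

0.6020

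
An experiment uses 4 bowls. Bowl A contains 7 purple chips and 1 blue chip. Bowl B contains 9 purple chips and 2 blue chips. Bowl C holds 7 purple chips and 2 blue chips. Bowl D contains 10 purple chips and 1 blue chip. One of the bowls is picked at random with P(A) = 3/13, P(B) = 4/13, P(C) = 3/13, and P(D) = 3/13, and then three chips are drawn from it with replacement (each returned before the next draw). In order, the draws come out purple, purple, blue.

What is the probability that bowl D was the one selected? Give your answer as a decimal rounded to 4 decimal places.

0.1607

Compute the likelihood of the observed sequence for each case: P(data | bowl A) = (7/8)(7/8)(1/8) = 0.095703; P(data | bowl B) = (9/11)(9/11)(2/11) = 0.12171; P(data | bowl C) = (7/9)(7/9)(2/9) = 0.13443; P(data | bowl D) = (10/11)(10/11)(1/11) = 0.075131.
The prior-weighted likelihoods are 3/13 · 0.095703 = 0.022085, 4/13 · 0.12171 = 0.03745, 3/13 · 0.13443 = 0.031022, 3/13 · 0.075131 = 0.017338; summing to 0.1079.
Hence P(bowl D | data) = (0.017338) / (0.1079) = 0.16069.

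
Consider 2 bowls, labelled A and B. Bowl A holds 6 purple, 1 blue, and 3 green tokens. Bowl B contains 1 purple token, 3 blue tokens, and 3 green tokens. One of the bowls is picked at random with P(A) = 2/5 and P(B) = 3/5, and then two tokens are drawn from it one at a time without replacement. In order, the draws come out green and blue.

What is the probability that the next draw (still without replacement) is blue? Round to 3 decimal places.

0.362

For each hypothesis, P(data | H) works out to: P(data | bowl A) = (3/10)(1/9) = 0.033333; P(data | bowl B) = (3/7)(3/6) = 0.21429.
The prior-weighted likelihoods are 2/5 · 0.033333 = 0.013333, 3/5 · 0.21429 = 0.12857; these sum to 0.1419.
The posterior is then P(bowl A | data) = 0.09396, P(bowl B | data) = 0.90604.
Averaging over the posterior, P(blue next | data) = (0)(0.09396) + (2/5)(0.90604) = 0.36242.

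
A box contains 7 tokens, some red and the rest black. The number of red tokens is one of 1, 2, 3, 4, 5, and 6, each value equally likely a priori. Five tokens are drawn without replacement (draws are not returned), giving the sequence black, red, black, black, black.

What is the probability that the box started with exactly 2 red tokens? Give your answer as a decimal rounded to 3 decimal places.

Compute the likelihood of the observed sequence for each case: P(data | r = 1) = (6/7)(1/6)(5/5)(4/4)(3/3) = 1/7; P(data | r = 2) = (5/7)(2/6)(4/5)(3/4)(2/3) = 2/21; P(data | r = 3) = (4/7)(3/6)(3/5)(2/4)(1/3) = 1/35; P(data | r = 4) = (3/7)(4/6)(2/5)(1/4)(0/3) = 0; P(data | r = 5) = (2/7)(5/6)(1/5)(0/4) = 0; P(data | r = 6) = (1/7)(6/6)(0/5) = 0.
The prior-weighted likelihoods are 1/6 · 1/7 = 1/42, 1/6 · 2/21 = 1/63, 1/6 · 1/35 = 1/210, 1/6 · 0 = 0, 1/6 · 0 = 0, 1/6 · 0 = 0; these sum to 2/45.
Therefore the posterior P(r = 2 | data) = (1/63) / (2/45) = 5/14.

0.357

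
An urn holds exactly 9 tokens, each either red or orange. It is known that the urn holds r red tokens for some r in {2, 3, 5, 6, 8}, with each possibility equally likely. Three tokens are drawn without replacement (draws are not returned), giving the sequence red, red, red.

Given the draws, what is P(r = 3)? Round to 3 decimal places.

Under each hypothesis, the probability of the observed sequence is: P(data | r = 2) = (2/9)(1/8)(0/7) = 0; P(data | r = 3) = (3/9)(2/8)(1/7) = 1/84; P(data | r = 5) = (5/9)(4/8)(3/7) = 5/42; P(data | r = 6) = (6/9)(5/8)(4/7) = 5/21; P(data | r = 8) = (8/9)(7/8)(6/7) = 2/3.
Multiplying each by its prior: 1/5 · 0 = 0, 1/5 · 1/84 = 1/420, 1/5 · 5/42 = 1/42, 1/5 · 5/21 = 1/21, 1/5 · 2/3 = 2/15; these sum to 29/140.
Therefore the posterior P(r = 3 | data) = (1/420) / (29/140) = 1/87.

0.011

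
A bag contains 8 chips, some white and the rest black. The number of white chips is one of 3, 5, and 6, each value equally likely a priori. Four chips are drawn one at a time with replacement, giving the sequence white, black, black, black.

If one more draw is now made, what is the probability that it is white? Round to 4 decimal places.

Under each hypothesis, the probability of the observed sequence is: P(data | r = 3) = (3/8)(5/8)(5/8)(5/8) = 0.091553; P(data | r = 5) = (5/8)(3/8)(3/8)(3/8) = 0.032959; P(data | r = 6) = (6/8)(2/8)(2/8)(2/8) = 0.011719.
The prior-weighted likelihoods are 1/3 · 0.091553 = 0.030518, 1/3 · 0.032959 = 0.010986, 1/3 · 0.011719 = 0.0039062; summing to 0.04541.
Normalising, the posterior is P(r = 3 | data) = 0.67204, P(r = 5 | data) = 0.24194, P(r = 6 | data) = 0.086022.
So P(white next | data) = Σ P(white next | H) P(H | data) = (3/8)(0.67204) + (5/8)(0.24194) + (3/4)(0.086022) = 0.46774.

0.4677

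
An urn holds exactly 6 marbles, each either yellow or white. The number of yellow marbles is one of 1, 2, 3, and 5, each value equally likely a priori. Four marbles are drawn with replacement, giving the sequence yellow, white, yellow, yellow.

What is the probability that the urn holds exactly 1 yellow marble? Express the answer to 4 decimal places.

For each hypothesis, P(data | H) works out to: P(data | r = 1) = (1/6)(5/6)(1/6)(1/6) = 0.003858; P(data | r = 2) = (2/6)(4/6)(2/6)(2/6) = 0.024691; P(data | r = 3) = (3/6)(3/6)(3/6)(3/6) = 0.0625; P(data | r = 5) = (5/6)(1/6)(5/6)(5/6) = 0.096451.
Multiplying each by its prior: 1/4 · 0.003858 = 0.00096451, 1/4 · 0.024691 = 0.0061728, 1/4 · 0.0625 = 0.015625, 1/4 · 0.096451 = 0.024113; these sum to 0.046875.
Hence P(r = 1 | data) = (0.00096451) / (0.046875) = 0.020576.

0.0206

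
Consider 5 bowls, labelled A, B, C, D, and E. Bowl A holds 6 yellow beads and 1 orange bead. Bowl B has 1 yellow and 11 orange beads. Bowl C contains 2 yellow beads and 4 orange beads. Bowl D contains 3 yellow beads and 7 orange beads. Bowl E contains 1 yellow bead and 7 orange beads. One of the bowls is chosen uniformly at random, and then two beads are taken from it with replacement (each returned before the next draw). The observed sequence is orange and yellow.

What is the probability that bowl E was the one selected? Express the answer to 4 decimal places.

0.1477

The likelihood of the observed sequence under each hypothesis: P(data | bowl A) = (1/7)(6/7) = 0.12245; P(data | bowl B) = (11/12)(1/12) = 0.076389; P(data | bowl C) = (4/6)(2/6) = 0.22222; P(data | bowl D) = (7/10)(3/10) = 0.21; P(data | bowl E) = (7/8)(1/8) = 0.10938.
Multiplying each by its prior: 1/5 · 0.12245 = 0.02449, 1/5 · 0.076389 = 0.015278, 1/5 · 0.22222 = 0.044444, 1/5 · 0.21 = 0.042, 1/5 · 0.10938 = 0.021875; with total 0.14809.
By Bayes' rule, P(bowl E | data) = (0.021875) / (0.14809) = 0.14772.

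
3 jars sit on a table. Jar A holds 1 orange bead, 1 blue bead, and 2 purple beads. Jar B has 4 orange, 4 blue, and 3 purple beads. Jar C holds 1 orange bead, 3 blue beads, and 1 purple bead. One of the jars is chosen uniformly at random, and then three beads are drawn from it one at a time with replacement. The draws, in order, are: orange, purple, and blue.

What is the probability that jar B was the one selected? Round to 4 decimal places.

For each hypothesis, P(data | H) works out to: P(data | jar A) = (1/4)(2/4)(1/4) = 0.03125; P(data | jar B) = (4/11)(3/11)(4/11) = 0.036063; P(data | jar C) = (1/5)(1/5)(3/5) = 0.024.
Weighting by the prior gives 1/3 · 0.03125 = 0.010417, 1/3 · 0.036063 = 0.012021, 1/3 · 0.024 = 0.008; summing to 0.030438.
Hence P(jar B | data) = (0.012021) / (0.030438) = 0.39494.

0.3949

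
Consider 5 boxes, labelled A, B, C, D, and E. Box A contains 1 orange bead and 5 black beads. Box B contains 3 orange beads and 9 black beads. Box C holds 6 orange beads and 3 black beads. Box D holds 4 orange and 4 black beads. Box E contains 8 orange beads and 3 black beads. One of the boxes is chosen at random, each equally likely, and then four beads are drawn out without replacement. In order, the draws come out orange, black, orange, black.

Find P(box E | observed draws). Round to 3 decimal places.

For each hypothesis, P(data | H) works out to: P(data | box A) = (1/6)(5/5)(0/4) = 0; P(data | box B) = (3/12)(9/11)(2/10)(8/9) = 0.036364; P(data | box C) = (6/9)(3/8)(5/7)(2/6) = 0.059524; P(data | box D) = (4/8)(4/7)(3/6)(3/5) = 0.085714; P(data | box E) = (8/11)(3/10)(7/9)(2/8) = 0.042424.
The prior-weighted likelihoods are 1/5 · 0 = 0, 1/5 · 0.036364 = 0.0072727, 1/5 · 0.059524 = 0.011905, 1/5 · 0.085714 = 0.017143, 1/5 · 0.042424 = 0.0084848; with total 0.044805.
Therefore the posterior P(box E | data) = (0.0084848) / (0.044805) = 0.18937.

0.189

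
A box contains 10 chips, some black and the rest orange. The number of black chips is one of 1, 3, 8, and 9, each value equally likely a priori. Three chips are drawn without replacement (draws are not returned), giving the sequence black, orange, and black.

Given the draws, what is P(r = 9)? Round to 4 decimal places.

The likelihood of the observed sequence under each hypothesis: P(data | r = 1) = (1/10)(9/9)(0/8) = 0; P(data | r = 3) = (3/10)(7/9)(2/8) = 0.058333; P(data | r = 8) = (8/10)(2/9)(7/8) = 0.15556; P(data | r = 9) = (9/10)(1/9)(8/8) = 0.1.
Weighting by the prior gives 1/4 · 0 = 0, 1/4 · 0.058333 = 0.014583, 1/4 · 0.15556 = 0.038889, 1/4 · 0.1 = 0.025; summing to 0.078472.
Hence P(r = 9 | data) = (0.025) / (0.078472) = 0.31858.

0.3186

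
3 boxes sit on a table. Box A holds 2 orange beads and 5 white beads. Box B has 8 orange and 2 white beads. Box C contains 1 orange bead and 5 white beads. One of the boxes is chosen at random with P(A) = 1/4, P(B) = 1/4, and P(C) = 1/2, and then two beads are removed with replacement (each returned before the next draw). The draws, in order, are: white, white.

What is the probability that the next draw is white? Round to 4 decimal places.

Under each hypothesis, the probability of the observed sequence is: P(data | box A) = (5/7)(5/7) = 0.5102; P(data | box B) = (2/10)(2/10) = 0.04; P(data | box C) = (5/6)(5/6) = 0.69444.
Weighting by the prior gives 1/4 · 0.5102 = 0.12755, 1/4 · 0.04 = 0.01, 1/2 · 0.69444 = 0.34722; summing to 0.48477.
The posterior is then P(box A | data) = 0.26311, P(box B | data) = 0.020628, P(box C | data) = 0.71626.
So P(white next | data) = Σ P(white next | H) P(H | data) = (5/7)(0.26311) + (1/5)(0.020628) + (5/6)(0.71626) = 0.78895.

0.7889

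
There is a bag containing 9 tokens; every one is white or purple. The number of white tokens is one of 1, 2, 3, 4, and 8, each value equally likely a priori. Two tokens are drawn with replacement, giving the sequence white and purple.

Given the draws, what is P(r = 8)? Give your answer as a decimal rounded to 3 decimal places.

Under each hypothesis, the probability of the observed sequence is: P(data | r = 1) = (1/9)(8/9) = 8/81; P(data | r = 2) = (2/9)(7/9) = 14/81; P(data | r = 3) = (3/9)(6/9) = 2/9; P(data | r = 4) = (4/9)(5/9) = 20/81; P(data | r = 8) = (8/9)(1/9) = 8/81.
Weighting by the prior gives 1/5 · 8/81 = 8/405, 1/5 · 14/81 = 14/405, 1/5 · 2/9 = 2/45, 1/5 · 20/81 = 4/81, 1/5 · 8/81 = 8/405; with total 68/405.
Therefore the posterior P(r = 8 | data) = (8/405) / (68/405) = 2/17.

0.118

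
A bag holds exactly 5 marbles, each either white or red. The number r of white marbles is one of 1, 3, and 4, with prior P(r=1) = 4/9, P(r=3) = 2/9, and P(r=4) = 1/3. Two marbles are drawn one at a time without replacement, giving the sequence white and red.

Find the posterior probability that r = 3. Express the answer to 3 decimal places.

0.300

Under each hypothesis, the probability of the observed sequence is: P(data | r = 1) = (1/5)(4/4) = 1/5; P(data | r = 3) = (3/5)(2/4) = 3/10; P(data | r = 4) = (4/5)(1/4) = 1/5.
The prior-weighted likelihoods are 4/9 · 1/5 = 4/45, 2/9 · 3/10 = 1/15, 1/3 · 1/5 = 1/15; summing to 2/9.
Hence P(r = 3 | data) = (1/15) / (2/9) = 3/10.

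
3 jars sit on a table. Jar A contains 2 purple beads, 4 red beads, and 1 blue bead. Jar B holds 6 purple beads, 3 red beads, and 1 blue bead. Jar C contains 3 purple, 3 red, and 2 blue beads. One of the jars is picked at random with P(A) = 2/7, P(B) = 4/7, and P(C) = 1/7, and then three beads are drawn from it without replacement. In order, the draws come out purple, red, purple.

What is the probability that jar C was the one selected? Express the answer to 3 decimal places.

For each hypothesis, P(data | H) works out to: P(data | jar A) = (2/7)(4/6)(1/5) = 0.038095; P(data | jar B) = (6/10)(3/9)(5/8) = 0.125; P(data | jar C) = (3/8)(3/7)(2/6) = 0.053571.
The prior-weighted likelihoods are 2/7 · 0.038095 = 0.010884, 4/7 · 0.125 = 0.071429, 1/7 · 0.053571 = 0.0076531; these sum to 0.089966.
Therefore the posterior P(jar C | data) = (0.0076531) / (0.089966) = 0.085066.

0.085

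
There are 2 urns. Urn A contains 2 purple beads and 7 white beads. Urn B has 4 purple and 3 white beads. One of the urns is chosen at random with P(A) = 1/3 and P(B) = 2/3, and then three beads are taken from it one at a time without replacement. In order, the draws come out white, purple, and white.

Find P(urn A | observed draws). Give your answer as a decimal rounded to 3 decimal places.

Under each hypothesis, the probability of the observed sequence is: P(data | urn A) = (7/9)(2/8)(6/7) = 1/6; P(data | urn B) = (3/7)(4/6)(2/5) = 4/35.
The prior-weighted likelihoods are 1/3 · 1/6 = 1/18, 2/3 · 4/35 = 8/105; these sum to 83/630.
By Bayes' rule, P(urn A | data) = (1/18) / (83/630) = 35/83.

0.422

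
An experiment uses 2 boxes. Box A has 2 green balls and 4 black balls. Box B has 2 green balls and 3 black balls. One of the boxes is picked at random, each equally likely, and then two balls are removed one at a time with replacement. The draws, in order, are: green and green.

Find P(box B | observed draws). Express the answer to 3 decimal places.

0.590

The likelihood of the observed sequence under each hypothesis: P(data | box A) = (2/6)(2/6) = 1/9; P(data | box B) = (2/5)(2/5) = 4/25.
Weighting by the prior gives 1/2 · 1/9 = 1/18, 1/2 · 4/25 = 2/25; summing to 61/450.
Hence P(box B | data) = (2/25) / (61/450) = 36/61.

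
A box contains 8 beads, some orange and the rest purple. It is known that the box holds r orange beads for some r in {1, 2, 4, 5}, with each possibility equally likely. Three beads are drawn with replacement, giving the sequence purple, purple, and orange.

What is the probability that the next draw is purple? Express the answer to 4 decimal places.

0.6337

The likelihood of the observed sequence under each hypothesis: P(data | r = 1) = (7/8)(7/8)(1/8) = 0.095703; P(data | r = 2) = (6/8)(6/8)(2/8) = 0.14062; P(data | r = 4) = (4/8)(4/8)(4/8) = 0.125; P(data | r = 5) = (3/8)(3/8)(5/8) = 0.087891.
Weighting by the prior gives 1/4 · 0.095703 = 0.023926, 1/4 · 0.14062 = 0.035156, 1/4 · 0.125 = 0.03125, 1/4 · 0.087891 = 0.021973; these sum to 0.1123.
The posterior is then P(r = 1 | data) = 0.21304, P(r = 2 | data) = 0.31304, P(r = 4 | data) = 0.27826, P(r = 5 | data) = 0.19565.
So P(purple next | data) = Σ P(purple next | H) P(H | data) = (7/8)(0.21304) + (3/4)(0.31304) + (1/2)(0.27826) + (3/8)(0.19565) = 0.6337.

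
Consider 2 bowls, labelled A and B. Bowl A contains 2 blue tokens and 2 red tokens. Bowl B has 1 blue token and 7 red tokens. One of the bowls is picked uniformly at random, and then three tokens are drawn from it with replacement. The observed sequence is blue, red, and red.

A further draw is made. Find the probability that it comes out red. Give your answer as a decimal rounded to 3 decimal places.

0.663

For each hypothesis, P(data | H) works out to: P(data | bowl A) = (2/4)(2/4)(2/4) = 0.125; P(data | bowl B) = (1/8)(7/8)(7/8) = 0.095703.
Multiplying each by its prior: 1/2 · 0.125 = 0.0625, 1/2 · 0.095703 = 0.047852; these sum to 0.11035.
The posterior is then P(bowl A | data) = 0.56637, P(bowl B | data) = 0.43363.
So P(red next | data) = Σ P(red next | H) P(H | data) = (1/2)(0.56637) + (7/8)(0.43363) = 0.66261.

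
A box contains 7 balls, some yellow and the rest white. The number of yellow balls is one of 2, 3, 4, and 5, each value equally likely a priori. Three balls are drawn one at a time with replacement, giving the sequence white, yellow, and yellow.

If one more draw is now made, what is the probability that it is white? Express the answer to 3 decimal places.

0.453

The likelihood of the observed sequence under each hypothesis: P(data | r = 2) = (5/7)(2/7)(2/7) = 20/343; P(data | r = 3) = (4/7)(3/7)(3/7) = 36/343; P(data | r = 4) = (3/7)(4/7)(4/7) = 48/343; P(data | r = 5) = (2/7)(5/7)(5/7) = 50/343.
Multiplying each by its prior: 1/4 · 20/343 = 5/343, 1/4 · 36/343 = 9/343, 1/4 · 48/343 = 12/343, 1/4 · 50/343 = 25/686; summing to 11/98.
The posterior is then P(r = 2 | data) = 10/77, P(r = 3 | data) = 18/77, P(r = 4 | data) = 24/77, P(r = 5 | data) = 25/77.
Averaging over the posterior, P(white next | data) = (5/7)(10/77) + (4/7)(18/77) + (3/7)(24/77) + (2/7)(25/77) = 244/539.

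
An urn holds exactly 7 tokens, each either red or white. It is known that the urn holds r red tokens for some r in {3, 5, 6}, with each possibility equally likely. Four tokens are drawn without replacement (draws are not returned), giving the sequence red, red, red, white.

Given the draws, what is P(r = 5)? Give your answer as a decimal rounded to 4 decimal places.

0.4545

Compute the likelihood of the observed sequence for each case: P(data | r = 3) = (3/7)(2/6)(1/5)(4/4) = 1/35; P(data | r = 5) = (5/7)(4/6)(3/5)(2/4) = 1/7; P(data | r = 6) = (6/7)(5/6)(4/5)(1/4) = 1/7.
Multiplying each by its prior: 1/3 · 1/35 = 1/105, 1/3 · 1/7 = 1/21, 1/3 · 1/7 = 1/21; with total 11/105.
By Bayes' rule, P(r = 5 | data) = (1/21) / (11/105) = 5/11.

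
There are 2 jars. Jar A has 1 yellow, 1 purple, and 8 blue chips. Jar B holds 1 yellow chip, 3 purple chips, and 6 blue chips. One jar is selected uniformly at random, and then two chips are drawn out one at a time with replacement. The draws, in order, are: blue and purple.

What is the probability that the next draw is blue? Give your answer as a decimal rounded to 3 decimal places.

0.662

The likelihood of the observed sequence under each hypothesis: P(data | jar A) = (8/10)(1/10) = 2/25; P(data | jar B) = (6/10)(3/10) = 9/50.
The prior-weighted likelihoods are 1/2 · 2/25 = 1/25, 1/2 · 9/50 = 9/100; these sum to 13/100.
Normalising, the posterior is P(jar A | data) = 4/13, P(jar B | data) = 9/13.
The predictive probability is P(blue next | data) = (4/5)(4/13) + (3/5)(9/13) = 43/65.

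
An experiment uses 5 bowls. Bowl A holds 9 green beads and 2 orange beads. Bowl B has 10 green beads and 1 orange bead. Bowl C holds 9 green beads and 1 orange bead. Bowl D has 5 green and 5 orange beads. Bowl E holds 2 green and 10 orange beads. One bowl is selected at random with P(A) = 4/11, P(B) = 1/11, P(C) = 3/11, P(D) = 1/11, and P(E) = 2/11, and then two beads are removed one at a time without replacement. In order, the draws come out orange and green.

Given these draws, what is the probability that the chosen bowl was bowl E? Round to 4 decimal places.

0.1863

Under each hypothesis, the probability of the observed sequence is: P(data | bowl A) = (2/11)(9/10) = 0.16364; P(data | bowl B) = (1/11)(10/10) = 0.090909; P(data | bowl C) = (1/10)(9/9) = 0.1; P(data | bowl D) = (5/10)(5/9) = 0.27778; P(data | bowl E) = (10/12)(2/11) = 0.15152.
The prior-weighted likelihoods are 4/11 · 0.16364 = 0.059504, 1/11 · 0.090909 = 0.0082645, 3/11 · 0.1 = 0.027273, 1/11 · 0.27778 = 0.025253, 2/11 · 0.15152 = 0.027548; summing to 0.14784.
Hence P(bowl E | data) = (0.027548) / (0.14784) = 0.18634.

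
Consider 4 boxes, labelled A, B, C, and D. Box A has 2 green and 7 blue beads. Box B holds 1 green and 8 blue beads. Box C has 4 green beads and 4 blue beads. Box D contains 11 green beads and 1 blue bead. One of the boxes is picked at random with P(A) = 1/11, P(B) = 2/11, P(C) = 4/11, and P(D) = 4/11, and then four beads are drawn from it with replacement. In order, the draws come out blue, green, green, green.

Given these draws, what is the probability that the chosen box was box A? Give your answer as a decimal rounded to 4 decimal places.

For each hypothesis, P(data | H) works out to: P(data | box A) = (7/9)(2/9)(2/9)(2/9) = 0.0085353; P(data | box B) = (8/9)(1/9)(1/9)(1/9) = 0.0012193; P(data | box C) = (4/8)(4/8)(4/8)(4/8) = 0.0625; P(data | box D) = (1/12)(11/12)(11/12)(11/12) = 0.064188.
Multiplying each by its prior: 1/11 · 0.0085353 = 0.00077593, 2/11 · 0.0012193 = 0.0002217, 4/11 · 0.0625 = 0.022727, 4/11 · 0.064188 = 0.023341; these sum to 0.047066.
By Bayes' rule, P(box A | data) = (0.00077593) / (0.047066) = 0.016486.

0.0165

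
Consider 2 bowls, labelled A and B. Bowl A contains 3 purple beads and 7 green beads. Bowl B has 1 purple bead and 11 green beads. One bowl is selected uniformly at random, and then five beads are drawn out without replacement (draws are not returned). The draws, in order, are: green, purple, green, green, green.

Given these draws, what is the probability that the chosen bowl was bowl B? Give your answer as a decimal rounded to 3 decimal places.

0.500

The likelihood of the observed sequence under each hypothesis: P(data | bowl A) = (7/10)(3/9)(6/8)(5/7)(4/6) = 1/12; P(data | bowl B) = (11/12)(1/11)(10/10)(9/9)(8/8) = 1/12.
Weighting by the prior gives 1/2 · 1/12 = 1/24, 1/2 · 1/12 = 1/24; summing to 1/12.
Therefore the posterior P(bowl B | data) = (1/24) / (1/12) = 1/2.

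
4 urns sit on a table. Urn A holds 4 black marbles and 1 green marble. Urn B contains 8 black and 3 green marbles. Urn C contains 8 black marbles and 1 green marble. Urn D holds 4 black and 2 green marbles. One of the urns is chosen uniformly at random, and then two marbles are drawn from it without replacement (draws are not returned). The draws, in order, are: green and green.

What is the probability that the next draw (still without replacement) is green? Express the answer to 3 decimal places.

Compute the likelihood of the observed sequence for each case: P(data | urn A) = (1/5)(0/4) = 0; P(data | urn B) = (3/11)(2/10) = 3/55; P(data | urn C) = (1/9)(0/8) = 0; P(data | urn D) = (2/6)(1/5) = 1/15.
Weighting by the prior gives 1/4 · 0 = 0, 1/4 · 3/55 = 3/220, 1/4 · 0 = 0, 1/4 · 1/15 = 1/60; with total 1/33.
Normalising, the posterior is P(urn A | data) = 0, P(urn B | data) = 9/20, P(urn C | data) = 0, P(urn D | data) = 11/20.
The predictive probability is P(green next | data) = (1/9)(9/20) + (0)(11/20) = 1/20.

0.050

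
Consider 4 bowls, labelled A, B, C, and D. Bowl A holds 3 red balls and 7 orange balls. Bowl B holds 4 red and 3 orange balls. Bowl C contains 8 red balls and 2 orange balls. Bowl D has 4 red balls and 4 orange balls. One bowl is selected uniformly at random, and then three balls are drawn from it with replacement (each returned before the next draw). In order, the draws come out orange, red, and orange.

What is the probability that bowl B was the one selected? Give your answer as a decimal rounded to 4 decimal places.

For each hypothesis, P(data | H) works out to: P(data | bowl A) = (7/10)(3/10)(7/10) = 0.147; P(data | bowl B) = (3/7)(4/7)(3/7) = 0.10496; P(data | bowl C) = (2/10)(8/10)(2/10) = 0.032; P(data | bowl D) = (4/8)(4/8)(4/8) = 0.125.
Multiplying each by its prior: 1/4 · 0.147 = 0.03675, 1/4 · 0.10496 = 0.026239, 1/4 · 0.032 = 0.008, 1/4 · 0.125 = 0.03125; with total 0.10224.
So P(bowl B | data) = (0.026239) / (0.10224) = 0.25664.

0.2566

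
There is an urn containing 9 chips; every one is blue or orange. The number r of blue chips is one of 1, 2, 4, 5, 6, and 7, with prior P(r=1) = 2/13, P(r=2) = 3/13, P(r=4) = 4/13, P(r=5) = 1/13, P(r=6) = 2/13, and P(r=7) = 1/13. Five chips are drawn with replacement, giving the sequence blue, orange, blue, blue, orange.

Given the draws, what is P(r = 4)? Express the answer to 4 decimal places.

Under each hypothesis, the probability of the observed sequence is: P(data | r = 1) = (1/9)(8/9)(1/9)(1/9)(8/9) = 0.0010838; P(data | r = 2) = (2/9)(7/9)(2/9)(2/9)(7/9) = 0.0066386; P(data | r = 4) = (4/9)(5/9)(4/9)(4/9)(5/9) = 0.027096; P(data | r = 5) = (5/9)(4/9)(5/9)(5/9)(4/9) = 0.03387; P(data | r = 6) = (6/9)(3/9)(6/9)(6/9)(3/9) = 0.032922; P(data | r = 7) = (7/9)(2/9)(7/9)(7/9)(2/9) = 0.023235.
Weighting by the prior gives 2/13 · 0.0010838 = 0.00016675, 3/13 · 0.0066386 = 0.001532, 4/13 · 0.027096 = 0.0083373, 1/13 · 0.03387 = 0.0026054, 2/13 · 0.032922 = 0.0050649, 1/13 · 0.023235 = 0.0017873; these sum to 0.019494.
So P(r = 4 | data) = (0.0083373) / (0.019494) = 0.42769.

0.4277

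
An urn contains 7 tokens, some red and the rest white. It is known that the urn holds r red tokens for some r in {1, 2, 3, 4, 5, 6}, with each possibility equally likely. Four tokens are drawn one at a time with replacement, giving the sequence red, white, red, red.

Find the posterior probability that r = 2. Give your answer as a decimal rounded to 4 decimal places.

The likelihood of the observed sequence under each hypothesis: P(data | r = 1) = (1/7)(6/7)(1/7)(1/7) = 0.002499; P(data | r = 2) = (2/7)(5/7)(2/7)(2/7) = 0.01666; P(data | r = 3) = (3/7)(4/7)(3/7)(3/7) = 0.044981; P(data | r = 4) = (4/7)(3/7)(4/7)(4/7) = 0.079967; P(data | r = 5) = (5/7)(2/7)(5/7)(5/7) = 0.10412; P(data | r = 6) = (6/7)(1/7)(6/7)(6/7) = 0.089963.
Weighting by the prior gives 1/6 · 0.002499 = 0.00041649, 1/6 · 0.01666 = 0.0027766, 1/6 · 0.044981 = 0.0074969, 1/6 · 0.079967 = 0.013328, 1/6 · 0.10412 = 0.017354, 1/6 · 0.089963 = 0.014994; these sum to 0.056365.
So P(r = 2 | data) = (0.0027766) / (0.056365) = 0.049261.

0.0493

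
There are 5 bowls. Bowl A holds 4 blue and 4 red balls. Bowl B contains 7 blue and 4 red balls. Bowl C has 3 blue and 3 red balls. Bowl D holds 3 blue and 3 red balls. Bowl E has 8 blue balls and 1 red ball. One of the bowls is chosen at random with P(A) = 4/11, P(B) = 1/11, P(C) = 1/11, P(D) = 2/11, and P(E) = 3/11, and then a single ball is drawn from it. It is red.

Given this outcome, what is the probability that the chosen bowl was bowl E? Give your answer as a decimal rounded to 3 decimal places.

The likelihood of this draw under each hypothesis: P(data | bowl A) = (4/8) = 1/2; P(data | bowl B) = (4/11) = 4/11; P(data | bowl C) = (3/6) = 1/2; P(data | bowl D) = (3/6) = 1/2; P(data | bowl E) = (1/9) = 1/9.
Weighting by the prior gives 4/11 · 1/2 = 2/11, 1/11 · 4/11 = 4/121, 1/11 · 1/2 = 1/22, 2/11 · 1/2 = 1/11, 3/11 · 1/9 = 1/33; these sum to 277/726.
Therefore the posterior P(bowl E | data) = (1/33) / (277/726) = 22/277.

0.079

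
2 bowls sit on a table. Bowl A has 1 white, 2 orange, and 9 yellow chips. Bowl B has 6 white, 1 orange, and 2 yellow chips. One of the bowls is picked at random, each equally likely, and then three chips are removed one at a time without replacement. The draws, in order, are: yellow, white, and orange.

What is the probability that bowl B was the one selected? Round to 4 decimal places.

0.6358

Under each hypothesis, the probability of the observed sequence is: P(data | bowl A) = (9/12)(1/11)(2/10) = 0.013636; P(data | bowl B) = (2/9)(6/8)(1/7) = 0.02381.
The prior-weighted likelihoods are 1/2 · 0.013636 = 0.0068182, 1/2 · 0.02381 = 0.011905; summing to 0.018723.
So P(bowl B | data) = (0.011905) / (0.018723) = 0.63584.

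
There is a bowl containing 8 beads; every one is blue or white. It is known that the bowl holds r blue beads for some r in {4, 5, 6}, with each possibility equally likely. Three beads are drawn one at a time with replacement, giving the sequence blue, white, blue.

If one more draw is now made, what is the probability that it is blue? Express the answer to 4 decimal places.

The likelihood of the observed sequence under each hypothesis: P(data | r = 4) = (4/8)(4/8)(4/8) = 0.125; P(data | r = 5) = (5/8)(3/8)(5/8) = 0.14648; P(data | r = 6) = (6/8)(2/8)(6/8) = 0.14062.
The prior-weighted likelihoods are 1/3 · 0.125 = 0.041667, 1/3 · 0.14648 = 0.048828, 1/3 · 0.14062 = 0.046875; these sum to 0.13737.
The posterior is then P(r = 4 | data) = 0.30332, P(r = 5 | data) = 0.35545, P(r = 6 | data) = 0.34123.
The predictive probability is P(blue next | data) = (1/2)(0.30332) + (5/8)(0.35545) + (3/4)(0.34123) = 0.62974.

0.6297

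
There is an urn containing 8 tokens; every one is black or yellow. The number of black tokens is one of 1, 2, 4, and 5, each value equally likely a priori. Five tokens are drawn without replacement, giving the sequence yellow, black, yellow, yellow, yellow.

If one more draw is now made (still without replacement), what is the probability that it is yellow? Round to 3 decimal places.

0.797

Under each hypothesis, the probability of the observed sequence is: P(data | r = 1) = (7/8)(1/7)(6/6)(5/5)(4/4) = 0.125; P(data | r = 2) = (6/8)(2/7)(5/6)(4/5)(3/4) = 0.10714; P(data | r = 4) = (4/8)(4/7)(3/6)(2/5)(1/4) = 0.014286; P(data | r = 5) = (3/8)(5/7)(2/6)(1/5)(0/4) = 0.
Multiplying each by its prior: 1/4 · 0.125 = 0.03125, 1/4 · 0.10714 = 0.026786, 1/4 · 0.014286 = 0.0035714, 1/4 · 0 = 0; with total 0.061607.
Normalising, the posterior is P(r = 1 | data) = 0.50725, P(r = 2 | data) = 0.43478, P(r = 4 | data) = 0.057971, P(r = 5 | data) = 0.
Averaging over the posterior, P(yellow next | data) = (1)(0.50725) + (2/3)(0.43478) + (0)(0.057971) = 0.7971.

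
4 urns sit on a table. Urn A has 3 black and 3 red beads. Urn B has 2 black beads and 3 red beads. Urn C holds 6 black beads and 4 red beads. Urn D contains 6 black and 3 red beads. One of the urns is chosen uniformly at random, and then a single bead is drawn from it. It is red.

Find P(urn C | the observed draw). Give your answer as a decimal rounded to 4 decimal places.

Under each hypothesis, the probability of this draw is: P(data | urn A) = (3/6) = 1/2; P(data | urn B) = (3/5) = 3/5; P(data | urn C) = (4/10) = 2/5; P(data | urn D) = (3/9) = 1/3.
Multiplying each by its prior: 1/4 · 1/2 = 1/8, 1/4 · 3/5 = 3/20, 1/4 · 2/5 = 1/10, 1/4 · 1/3 = 1/12; with total 11/24.
Hence P(urn C | data) = (1/10) / (11/24) = 12/55.

0.2182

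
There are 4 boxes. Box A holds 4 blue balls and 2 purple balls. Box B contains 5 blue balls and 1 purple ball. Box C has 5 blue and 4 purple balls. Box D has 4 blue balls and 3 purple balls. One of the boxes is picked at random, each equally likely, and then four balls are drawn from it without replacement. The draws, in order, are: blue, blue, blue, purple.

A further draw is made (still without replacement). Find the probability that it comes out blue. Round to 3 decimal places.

0.631

The likelihood of the observed sequence under each hypothesis: P(data | box A) = (4/6)(3/5)(2/4)(2/3) = 0.13333; P(data | box B) = (5/6)(4/5)(3/4)(1/3) = 0.16667; P(data | box C) = (5/9)(4/8)(3/7)(4/6) = 0.079365; P(data | box D) = (4/7)(3/6)(2/5)(3/4) = 0.085714.
The prior-weighted likelihoods are 1/4 · 0.13333 = 0.033333, 1/4 · 0.16667 = 0.041667, 1/4 · 0.079365 = 0.019841, 1/4 · 0.085714 = 0.021429; summing to 0.11627.
The posterior is then P(box A | data) = 0.28669, P(box B | data) = 0.35836, P(box C | data) = 0.17065, P(box D | data) = 0.1843.
So P(blue next | data) = Σ P(blue next | H) P(H | data) = (1/2)(0.28669) + (1)(0.35836) + (2/5)(0.17065) + (1/3)(0.1843) = 0.6314.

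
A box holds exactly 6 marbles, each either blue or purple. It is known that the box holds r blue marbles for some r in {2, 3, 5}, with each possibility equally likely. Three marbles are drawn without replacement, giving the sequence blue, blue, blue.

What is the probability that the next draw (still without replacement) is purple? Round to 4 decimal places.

The likelihood of the observed sequence under each hypothesis: P(data | r = 2) = (2/6)(1/5)(0/4) = 0; P(data | r = 3) = (3/6)(2/5)(1/4) = 1/20; P(data | r = 5) = (5/6)(4/5)(3/4) = 1/2.
Weighting by the prior gives 1/3 · 0 = 0, 1/3 · 1/20 = 1/60, 1/3 · 1/2 = 1/6; with total 11/60.
The posterior is then P(r = 2 | data) = 0, P(r = 3 | data) = 1/11, P(r = 5 | data) = 10/11.
The predictive probability is P(purple next | data) = (1)(1/11) + (1/3)(10/11) = 13/33.

0.3939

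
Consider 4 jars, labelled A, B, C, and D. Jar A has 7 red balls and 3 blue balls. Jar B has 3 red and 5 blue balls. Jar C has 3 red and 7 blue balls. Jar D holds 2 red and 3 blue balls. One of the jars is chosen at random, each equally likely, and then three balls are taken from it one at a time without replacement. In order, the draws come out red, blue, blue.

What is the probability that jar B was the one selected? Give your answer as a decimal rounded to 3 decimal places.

Compute the likelihood of the observed sequence for each case: P(data | jar A) = (7/10)(3/9)(2/8) = 0.058333; P(data | jar B) = (3/8)(5/7)(4/6) = 0.17857; P(data | jar C) = (3/10)(7/9)(6/8) = 0.175; P(data | jar D) = (2/5)(3/4)(2/3) = 0.2.
Multiplying each by its prior: 1/4 · 0.058333 = 0.014583, 1/4 · 0.17857 = 0.044643, 1/4 · 0.175 = 0.04375, 1/4 · 0.2 = 0.05; summing to 0.15298.
Therefore the posterior P(jar B | data) = (0.044643) / (0.15298) = 0.29183.

0.292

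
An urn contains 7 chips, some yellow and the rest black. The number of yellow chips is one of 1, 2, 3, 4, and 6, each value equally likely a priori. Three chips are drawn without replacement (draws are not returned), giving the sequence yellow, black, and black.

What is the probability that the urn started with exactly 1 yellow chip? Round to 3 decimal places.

0.231

The likelihood of the observed sequence under each hypothesis: P(data | r = 1) = (1/7)(6/6)(5/5) = 1/7; P(data | r = 2) = (2/7)(5/6)(4/5) = 4/21; P(data | r = 3) = (3/7)(4/6)(3/5) = 6/35; P(data | r = 4) = (4/7)(3/6)(2/5) = 4/35; P(data | r = 6) = (6/7)(1/6)(0/5) = 0.
Weighting by the prior gives 1/5 · 1/7 = 1/35, 1/5 · 4/21 = 4/105, 1/5 · 6/35 = 6/175, 1/5 · 4/35 = 4/175, 1/5 · 0 = 0; these sum to 13/105.
Hence P(r = 1 | data) = (1/35) / (13/105) = 3/13.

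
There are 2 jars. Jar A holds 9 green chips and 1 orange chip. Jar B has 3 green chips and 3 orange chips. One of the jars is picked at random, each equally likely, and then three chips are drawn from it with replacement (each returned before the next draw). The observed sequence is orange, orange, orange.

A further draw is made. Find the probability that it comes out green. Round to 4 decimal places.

0.5032

Compute the likelihood of the observed sequence for each case: P(data | jar A) = (1/10)(1/10)(1/10) = 0.001; P(data | jar B) = (3/6)(3/6)(3/6) = 0.125.
Multiplying each by its prior: 1/2 · 0.001 = 0.0005, 1/2 · 0.125 = 0.0625; these sum to 0.063.
Normalising, the posterior is P(jar A | data) = 0.0079365, P(jar B | data) = 0.99206.
So P(green next | data) = Σ P(green next | H) P(H | data) = (9/10)(0.0079365) + (1/2)(0.99206) = 0.50317.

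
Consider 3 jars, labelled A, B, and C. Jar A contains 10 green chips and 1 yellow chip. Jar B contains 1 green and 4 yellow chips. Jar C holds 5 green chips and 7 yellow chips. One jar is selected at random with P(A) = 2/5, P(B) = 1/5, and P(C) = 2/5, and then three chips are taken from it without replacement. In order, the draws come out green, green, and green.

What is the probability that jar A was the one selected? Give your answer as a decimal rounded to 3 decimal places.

Under each hypothesis, the probability of the observed sequence is: P(data | jar A) = (10/11)(9/10)(8/9) = 8/11; P(data | jar B) = (1/5)(0/4) = 0; P(data | jar C) = (5/12)(4/11)(3/10) = 1/22.
Weighting by the prior gives 2/5 · 8/11 = 16/55, 1/5 · 0 = 0, 2/5 · 1/22 = 1/55; with total 17/55.
Therefore the posterior P(jar A | data) = (16/55) / (17/55) = 16/17.

0.941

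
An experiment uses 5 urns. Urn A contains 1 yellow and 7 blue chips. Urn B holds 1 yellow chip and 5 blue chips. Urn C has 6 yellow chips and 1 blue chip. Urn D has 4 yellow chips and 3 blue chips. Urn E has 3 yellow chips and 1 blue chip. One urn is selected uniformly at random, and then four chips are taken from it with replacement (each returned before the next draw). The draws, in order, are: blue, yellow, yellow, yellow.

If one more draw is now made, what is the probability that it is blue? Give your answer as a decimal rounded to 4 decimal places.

Under each hypothesis, the probability of the observed sequence is: P(data | urn A) = (7/8)(1/8)(1/8)(1/8) = 0.001709; P(data | urn B) = (5/6)(1/6)(1/6)(1/6) = 0.003858; P(data | urn C) = (1/7)(6/7)(6/7)(6/7) = 0.089963; P(data | urn D) = (3/7)(4/7)(4/7)(4/7) = 0.079967; P(data | urn E) = (1/4)(3/4)(3/4)(3/4) = 0.10547.
Weighting by the prior gives 1/5 · 0.001709 = 0.0003418, 1/5 · 0.003858 = 0.0007716, 1/5 · 0.089963 = 0.017993, 1/5 · 0.079967 = 0.015993, 1/5 · 0.10547 = 0.021094; summing to 0.056193.
The posterior is then P(urn A | data) = 0.0060826, P(urn B | data) = 0.013731, P(urn C | data) = 0.32019, P(urn D | data) = 0.28461, P(urn E | data) = 0.37538.
Averaging over the posterior, P(blue next | data) = (7/8)(0.0060826) + (5/6)(0.013731) + (1/7)(0.32019) + (3/7)(0.28461) + (1/4)(0.37538) = 0.27833.

0.2783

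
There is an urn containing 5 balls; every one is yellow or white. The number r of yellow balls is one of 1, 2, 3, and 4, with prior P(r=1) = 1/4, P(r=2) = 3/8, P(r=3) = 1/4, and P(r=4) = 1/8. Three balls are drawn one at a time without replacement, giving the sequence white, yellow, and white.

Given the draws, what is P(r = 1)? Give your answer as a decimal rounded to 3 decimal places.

Under each hypothesis, the probability of the observed sequence is: P(data | r = 1) = (4/5)(1/4)(3/3) = 1/5; P(data | r = 2) = (3/5)(2/4)(2/3) = 1/5; P(data | r = 3) = (2/5)(3/4)(1/3) = 1/10; P(data | r = 4) = (1/5)(4/4)(0/3) = 0.
Multiplying each by its prior: 1/4 · 1/5 = 1/20, 3/8 · 1/5 = 3/40, 1/4 · 1/10 = 1/40, 1/8 · 0 = 0; with total 3/20.
By Bayes' rule, P(r = 1 | data) = (1/20) / (3/20) = 1/3.

0.333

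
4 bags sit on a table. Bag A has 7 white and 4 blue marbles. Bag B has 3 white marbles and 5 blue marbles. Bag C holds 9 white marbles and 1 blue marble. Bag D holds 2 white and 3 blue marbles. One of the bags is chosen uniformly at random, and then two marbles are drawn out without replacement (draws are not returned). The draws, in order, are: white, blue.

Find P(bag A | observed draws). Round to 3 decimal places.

0.276

Under each hypothesis, the probability of the observed sequence is: P(data | bag A) = (7/11)(4/10) = 0.25455; P(data | bag B) = (3/8)(5/7) = 0.26786; P(data | bag C) = (9/10)(1/9) = 0.1; P(data | bag D) = (2/5)(3/4) = 0.3.
The prior-weighted likelihoods are 1/4 · 0.25455 = 0.063636, 1/4 · 0.26786 = 0.066964, 1/4 · 0.1 = 0.025, 1/4 · 0.3 = 0.075; summing to 0.2306.
Hence P(bag A | data) = (0.063636) / (0.2306) = 0.27596.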